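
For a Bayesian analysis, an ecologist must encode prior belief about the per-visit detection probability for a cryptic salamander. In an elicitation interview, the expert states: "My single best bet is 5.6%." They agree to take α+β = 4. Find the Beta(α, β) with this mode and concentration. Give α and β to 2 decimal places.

α = 1.11, β = 2.89

For α,β > 1 the Beta mode is (α−1)/(α+β−2). With α+β = 4, the mode is (α−1)/2.
Set (α−1)/2 = 0.056 → α = 1 + 0.056·2 = 1.11.
β = 4 − α = 2.89.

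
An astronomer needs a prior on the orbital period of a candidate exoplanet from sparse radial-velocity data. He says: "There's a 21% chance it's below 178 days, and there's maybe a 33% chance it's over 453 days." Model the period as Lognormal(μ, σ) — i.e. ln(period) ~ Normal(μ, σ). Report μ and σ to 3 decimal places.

If T ~ Lognormal(μ,σ) then ln T ~ Normal(μ,σ), so the p-quantile of ln T is μ + z_p·σ.
ln(178) = 5.182 and ln(453) = 6.116; z_{0.21} = -0.8064, z_{0.67} = 0.4399.
σ = (6.116 − 5.182)/(0.4399 − (-0.8064)) = 0.749.
μ = 5.182 − (-0.8064)·0.749 = 5.786.

μ ≈ 5.786, σ ≈ 0.749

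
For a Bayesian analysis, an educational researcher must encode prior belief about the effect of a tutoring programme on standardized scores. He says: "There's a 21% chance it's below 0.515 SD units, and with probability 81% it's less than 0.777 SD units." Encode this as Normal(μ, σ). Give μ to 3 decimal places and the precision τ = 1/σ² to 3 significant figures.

μ = 0.640, τ = 41.3

The p-quantile of Normal(μ,σ) is μ + z_p·σ, with z_{0.21} = -0.8064 and z_{0.81} = 0.8779.
Eliminate σ: μ = (z₂·x₁ − z₁·x₂)/(z₂ − z₁) = (0.8779·0.515 − (-0.8064)·0.777)/1.684 = 0.640.
Then σ = (x₂ − x₁)/(z₂ − z₁) = (0.777 − 0.515)/1.684 = 0.156.
Precision τ = 1/σ² = 1/0.1556² = 41.3.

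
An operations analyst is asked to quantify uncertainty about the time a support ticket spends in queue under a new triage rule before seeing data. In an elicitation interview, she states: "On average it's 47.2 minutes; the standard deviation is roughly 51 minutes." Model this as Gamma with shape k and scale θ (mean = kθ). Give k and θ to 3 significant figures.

For Gamma(k, scale θ): mean = kθ, variance = kθ², so CV = 1/√k.
CV = SD/mean = 51/47.2 = 1.081, hence k = 1/CV² = 0.857.
Then θ = mean/k = 47.2/0.857 = 55.1.

k ≈ 0.857, θ ≈ 55.1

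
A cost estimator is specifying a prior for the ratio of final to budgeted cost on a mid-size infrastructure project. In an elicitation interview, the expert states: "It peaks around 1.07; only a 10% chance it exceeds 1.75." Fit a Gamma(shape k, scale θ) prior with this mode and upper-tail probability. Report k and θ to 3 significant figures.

Gamma(k,θ) with k>1 has mode (k−1)θ, so θ = 1.07/(k−1).
Need P(X < 1.75) = 0.9 with θ tied to k this way. Start at k = 2, θ = 1.07: P(X<1.75) ≈ 0.486.
Too low — raise k to concentrate. Iterating converges to k ≈ 8.79.
Then θ = 1.07/(8.79−1) ≈ 0.137.

k ≈ 8.79, θ ≈ 0.137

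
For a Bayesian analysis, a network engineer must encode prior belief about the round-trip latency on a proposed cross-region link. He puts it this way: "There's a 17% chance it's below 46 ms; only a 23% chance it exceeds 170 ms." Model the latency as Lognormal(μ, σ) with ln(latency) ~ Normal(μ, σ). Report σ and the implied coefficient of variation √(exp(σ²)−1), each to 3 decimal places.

If T ~ Lognormal(μ,σ) then ln T ~ Normal(μ,σ), so the p-quantile of ln T is μ + z_p·σ.
ln(46) = 3.829 and ln(170) = 5.136; z_{0.17} = -0.9542, z_{0.77} = 0.7388.
σ = (5.136 − 3.829)/(0.7388 − (-0.9542)) = 0.772.
μ = 3.829 − (-0.9542)·0.772 = 4.565.
CV = √(exp(σ²)−1) = √(exp(0.5961)−1) = 0.903.

σ ≈ 0.772, CV ≈ 0.903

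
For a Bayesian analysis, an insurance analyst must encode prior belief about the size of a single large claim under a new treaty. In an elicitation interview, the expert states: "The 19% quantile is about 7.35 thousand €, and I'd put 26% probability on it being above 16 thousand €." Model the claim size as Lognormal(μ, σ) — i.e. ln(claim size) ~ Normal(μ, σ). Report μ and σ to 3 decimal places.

μ ≈ 2.444, σ ≈ 0.511

If T ~ Lognormal(μ,σ) then ln T ~ Normal(μ,σ), so the p-quantile of ln T is μ + z_p·σ.
ln(7.35) = 1.995 and ln(16) = 2.773; z_{0.19} = -0.8779, z_{0.74} = 0.6433.
σ = (2.773 − 1.995)/(0.6433 − (-0.8779)) = 0.511.
μ = 1.995 − (-0.8779)·0.511 = 2.444.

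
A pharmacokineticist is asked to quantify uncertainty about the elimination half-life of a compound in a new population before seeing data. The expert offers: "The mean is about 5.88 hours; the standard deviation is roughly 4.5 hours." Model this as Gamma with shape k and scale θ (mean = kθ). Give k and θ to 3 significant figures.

For Gamma(k, scale θ): mean = kθ, variance = kθ², so CV = 1/√k.
CV = SD/mean = 4.5/5.88 = 0.7653, hence k = 1/CV² = 1.71.
Then θ = mean/k = 5.88/1.71 = 3.44.

k ≈ 1.71, θ ≈ 3.44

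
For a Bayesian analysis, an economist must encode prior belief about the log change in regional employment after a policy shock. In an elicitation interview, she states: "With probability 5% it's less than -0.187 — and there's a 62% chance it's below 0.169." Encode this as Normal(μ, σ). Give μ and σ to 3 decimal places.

For Normal(μ,σ), the p-quantile is μ + z_p·σ. Here z_{0.05} = -1.645, z_{0.62} = 0.3055.
So -0.187 = μ − 1.645σ and 0.169 = μ + 0.3055σ.
Subtracting: σ = (0.169 − -0.187)/(0.3055 − (-1.645)) = 0.183.
Then μ = -0.187 − (-1.645)·0.183 = 0.113.

μ = 0.113, σ = 0.183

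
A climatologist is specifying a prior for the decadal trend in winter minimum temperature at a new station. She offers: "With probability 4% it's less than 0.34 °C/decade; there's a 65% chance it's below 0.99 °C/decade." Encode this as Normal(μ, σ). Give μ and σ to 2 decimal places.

For Normal(μ,σ), the p-quantile is μ + z_p·σ. Here z_{0.04} = -1.751, z_{0.65} = 0.3853.
So 0.34 = μ − 1.751σ and 0.99 = μ + 0.3853σ.
Subtracting: σ = (0.99 − 0.34)/(0.3853 − (-1.751)) = 0.30.
Then μ = 0.34 − (-1.751)·0.30 = 0.87.

μ = 0.87, σ = 0.30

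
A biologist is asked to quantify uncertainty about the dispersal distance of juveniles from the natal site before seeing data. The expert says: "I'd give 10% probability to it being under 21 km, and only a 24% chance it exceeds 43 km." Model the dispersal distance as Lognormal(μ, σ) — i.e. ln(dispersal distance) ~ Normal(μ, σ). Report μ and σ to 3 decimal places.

μ ≈ 3.507, σ ≈ 0.361

If T ~ Lognormal(μ,σ) then ln T ~ Normal(μ,σ), so the p-quantile of ln T is μ + z_p·σ.
ln(21) = 3.045 and ln(43) = 3.761; z_{0.1} = -1.282, z_{0.76} = 0.7063.
σ = (3.761 − 3.045)/(0.7063 − (-1.282)) = 0.361.
μ = 3.045 − (-1.282)·0.361 = 3.507.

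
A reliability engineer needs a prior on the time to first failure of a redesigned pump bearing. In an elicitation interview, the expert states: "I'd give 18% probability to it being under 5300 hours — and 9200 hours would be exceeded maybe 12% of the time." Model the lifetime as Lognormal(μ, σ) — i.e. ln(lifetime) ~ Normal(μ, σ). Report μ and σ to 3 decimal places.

μ ≈ 8.817, σ ≈ 0.264

If T ~ Lognormal(μ,σ) then ln T ~ Normal(μ,σ), so the p-quantile of ln T is μ + z_p·σ.
ln(5300) = 8.575 and ln(9200) = 9.127; z_{0.18} = -0.9154, z_{0.88} = 1.175.
σ = (9.127 − 8.575)/(1.175 − (-0.9154)) = 0.264.
μ = 8.575 − (-0.9154)·0.264 = 8.817.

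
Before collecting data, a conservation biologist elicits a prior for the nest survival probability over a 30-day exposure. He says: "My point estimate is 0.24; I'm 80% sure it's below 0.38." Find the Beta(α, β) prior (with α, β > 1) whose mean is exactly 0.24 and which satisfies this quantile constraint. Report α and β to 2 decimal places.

α ≈ 1.33, β ≈ 4.20

With mean 0.24 fixed, write α = 0.24s, β = 0.76s where s = α+β.
Need P(θ < 0.38) = 0.8 under Beta(0.24s, 0.76s). Normal approximation: (q−m)/√(m(1−m)/s) ≈ z_{0.8} = 0.842, so s ≈ 0.24·0.76·(0.842)²/(0.38−0.24)² = 6.6.
At s = 6.6: P(θ<0.38) ≈ 0.814. Adjusting to match 0.8 gives s ≈ 5.53.
So α = 0.24·5.53 ≈ 1.33, β = 0.76·5.53 ≈ 4.20.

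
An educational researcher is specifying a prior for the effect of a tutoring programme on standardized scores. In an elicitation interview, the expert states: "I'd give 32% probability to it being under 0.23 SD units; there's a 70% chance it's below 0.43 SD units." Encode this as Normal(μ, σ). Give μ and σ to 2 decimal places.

μ = 0.32, σ = 0.20

The p-quantile of Normal(μ,σ) is μ + z_p·σ, with z_{0.32} = -0.4677 and z_{0.7} = 0.5244.
Eliminate σ: μ = (z₂·x₁ − z₁·x₂)/(z₂ − z₁) = (0.5244·0.23 − (-0.4677)·0.43)/0.9921 = 0.32.
Then σ = (x₂ − x₁)/(z₂ − z₁) = (0.43 − 0.23)/0.9921 = 0.20.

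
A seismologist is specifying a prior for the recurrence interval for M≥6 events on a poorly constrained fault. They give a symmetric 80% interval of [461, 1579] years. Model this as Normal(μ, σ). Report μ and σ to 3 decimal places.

A symmetric 80% interval runs μ ± z·σ with z = 1.282.
Half-width = 559, so σ = 559/1.282 = 436.190.
μ is the interval midpoint, 1020.000.

μ = 1020.000, σ = 436.190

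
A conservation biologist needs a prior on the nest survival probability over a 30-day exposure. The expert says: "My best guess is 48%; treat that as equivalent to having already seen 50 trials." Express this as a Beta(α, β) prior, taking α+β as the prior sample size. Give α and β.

Under the effective-sample-size interpretation, Beta(α, β) has prior mean α/(α+β) and prior sample size α+β.
So α+β = 50 and α/(α+β) = 0.48, giving α = 0.48·50 = 24 and β = 50 − 24 = 26.

α = 24, β = 26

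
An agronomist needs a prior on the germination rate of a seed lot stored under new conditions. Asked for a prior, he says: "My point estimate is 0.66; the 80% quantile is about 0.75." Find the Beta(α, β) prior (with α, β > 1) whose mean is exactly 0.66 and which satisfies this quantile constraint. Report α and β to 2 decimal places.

With mean 0.66 fixed, write α = 0.66s, β = 0.34s where s = α+β.
Need P(θ < 0.75) = 0.8 under Beta(0.66s, 0.34s). Normal approximation: (q−m)/√(m(1−m)/s) ≈ z_{0.8} = 0.842, so s ≈ 0.66·0.34·(0.842)²/(0.75−0.66)² = 19.6.
At s = 19.6: P(θ<0.75) ≈ 0.796. Adjusting to match 0.8 gives s ≈ 20.23.
So α = 0.66·20.23 ≈ 13.35, β = 0.34·20.23 ≈ 6.88.

α ≈ 13.35, β ≈ 6.88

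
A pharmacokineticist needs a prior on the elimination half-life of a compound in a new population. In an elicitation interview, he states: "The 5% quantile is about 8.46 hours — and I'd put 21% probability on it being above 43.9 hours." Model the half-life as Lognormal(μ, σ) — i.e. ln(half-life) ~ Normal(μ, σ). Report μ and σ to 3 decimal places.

If T ~ Lognormal(μ,σ) then ln T ~ Normal(μ,σ), so the p-quantile of ln T is μ + z_p·σ.
ln(8.46) = 2.135 and ln(43.9) = 3.782; z_{0.05} = -1.645, z_{0.79} = 0.8064.
σ = (3.782 − 2.135)/(0.8064 − (-1.645)) = 0.672.
μ = 2.135 − (-1.645)·0.672 = 3.240.

μ ≈ 3.240, σ ≈ 0.672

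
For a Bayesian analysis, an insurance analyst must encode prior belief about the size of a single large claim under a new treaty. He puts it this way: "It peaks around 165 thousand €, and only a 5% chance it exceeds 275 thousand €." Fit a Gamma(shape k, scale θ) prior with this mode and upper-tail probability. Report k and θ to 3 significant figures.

k ≈ 11.7, θ ≈ 15.4

Gamma(k,θ) with k>1 has mode (k−1)θ, so θ = 165/(k−1).
Need P(X < 275) = 0.95 with θ tied to k this way. Start at k = 2, θ = 165: P(X<275) ≈ 0.496.
Too low — raise k to concentrate. Iterating converges to k ≈ 11.7.
Then θ = 165/(11.7−1) ≈ 15.4.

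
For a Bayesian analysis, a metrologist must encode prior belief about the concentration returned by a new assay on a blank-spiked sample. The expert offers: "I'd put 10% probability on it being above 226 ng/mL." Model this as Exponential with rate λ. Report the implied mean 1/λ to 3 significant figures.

P(T > 226.0) = e^(−λ·226.0) = 0.1, so λ = −ln(0.1)/226.0 = 0.0102.
Mean = 1/λ = 98.2 ng/mL.

mean ≈ 98.2 ng/mL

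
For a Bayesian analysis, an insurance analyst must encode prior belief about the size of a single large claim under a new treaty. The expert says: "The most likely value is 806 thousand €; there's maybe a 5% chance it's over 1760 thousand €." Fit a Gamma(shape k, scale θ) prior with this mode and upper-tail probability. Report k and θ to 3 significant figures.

k ≈ 5.51, θ ≈ 179

Gamma(k,θ) with k>1 has mode (k−1)θ, so θ = 806/(k−1).
Need P(X < 1760) = 0.95 with θ tied to k this way. Start at k = 2, θ = 806: P(X<1760) ≈ 0.641.
Too low — raise k to concentrate. Iterating converges to k ≈ 5.51.
Then θ = 806/(5.51−1) ≈ 179.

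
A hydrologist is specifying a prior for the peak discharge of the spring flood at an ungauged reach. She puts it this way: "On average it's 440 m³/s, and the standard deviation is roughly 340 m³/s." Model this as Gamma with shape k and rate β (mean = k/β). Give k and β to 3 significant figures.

k ≈ 1.67, β ≈ 0.00381

For Gamma(k, rate β): mean = k/β, variance = k/β², so CV = 1/√k.
CV = SD/mean = 340/440 = 0.7727, hence k = 1/CV² = 1.67.
Then β = k/mean = 1.67/440 = 0.00381.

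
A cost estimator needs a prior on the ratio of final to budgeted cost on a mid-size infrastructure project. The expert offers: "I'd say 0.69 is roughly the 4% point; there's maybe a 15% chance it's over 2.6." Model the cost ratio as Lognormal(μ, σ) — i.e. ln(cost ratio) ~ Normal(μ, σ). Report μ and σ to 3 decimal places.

μ ≈ 0.462, σ ≈ 0.476

If T ~ Lognormal(μ,σ) then ln T ~ Normal(μ,σ), so the p-quantile of ln T is μ + z_p·σ.
ln(0.69) = -0.3711 and ln(2.6) = 0.9555; z_{0.04} = -1.751, z_{0.85} = 1.036.
σ = (0.9555 − -0.3711)/(1.036 − (-1.751)) = 0.476.
μ = -0.3711 − (-1.751)·0.476 = 0.462.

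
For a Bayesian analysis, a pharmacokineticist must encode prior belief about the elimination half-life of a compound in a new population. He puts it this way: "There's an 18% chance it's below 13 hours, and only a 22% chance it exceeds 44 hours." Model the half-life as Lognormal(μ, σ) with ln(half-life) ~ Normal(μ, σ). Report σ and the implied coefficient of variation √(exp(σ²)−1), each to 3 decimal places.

σ ≈ 0.722, CV ≈ 0.828

If T ~ Lognormal(μ,σ) then ln T ~ Normal(μ,σ), so the p-quantile of ln T is μ + z_p·σ.
ln(13) = 2.565 and ln(44) = 3.784; z_{0.18} = -0.9154, z_{0.78} = 0.7722.
σ = (3.784 − 2.565)/(0.7722 − (-0.9154)) = 0.722.
μ = 2.565 − (-0.9154)·0.722 = 3.226.
CV = √(exp(σ²)−1) = √(exp(0.5220)−1) = 0.828.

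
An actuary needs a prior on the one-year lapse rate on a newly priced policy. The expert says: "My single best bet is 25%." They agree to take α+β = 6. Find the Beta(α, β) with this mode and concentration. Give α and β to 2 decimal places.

α = 2.00, β = 4.00

For α,β > 1 the Beta mode is (α−1)/(α+β−2). With α+β = 6, the mode is (α−1)/4.
Set (α−1)/4 = 0.25 → α = 1 + 0.25·4 = 2.00.
β = 6 − α = 4.00.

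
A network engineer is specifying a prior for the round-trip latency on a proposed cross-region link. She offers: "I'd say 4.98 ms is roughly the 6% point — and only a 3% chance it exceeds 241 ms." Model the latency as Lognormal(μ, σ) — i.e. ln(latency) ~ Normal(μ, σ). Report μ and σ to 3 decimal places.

If T ~ Lognormal(μ,σ) then ln T ~ Normal(μ,σ), so the p-quantile of ln T is μ + z_p·σ.
ln(4.98) = 1.605 and ln(241) = 5.485; z_{0.06} = -1.555, z_{0.97} = 1.881.
σ = (5.485 − 1.605)/(1.881 − (-1.555)) = 1.129.
μ = 1.605 − (-1.555)·1.129 = 3.361.

μ ≈ 3.361, σ ≈ 1.129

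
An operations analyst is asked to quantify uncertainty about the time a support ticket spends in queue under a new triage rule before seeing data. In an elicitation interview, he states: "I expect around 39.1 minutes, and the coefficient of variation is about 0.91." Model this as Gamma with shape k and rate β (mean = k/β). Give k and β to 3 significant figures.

k ≈ 1.21, β ≈ 0.0309

For Gamma(k, rate β): mean = k/β, variance = k/β², so CV = 1/√k.
CV = 0.91, hence k = 1/CV² = 1.21.
Then β = k/mean = 1.21/39.1 = 0.0309.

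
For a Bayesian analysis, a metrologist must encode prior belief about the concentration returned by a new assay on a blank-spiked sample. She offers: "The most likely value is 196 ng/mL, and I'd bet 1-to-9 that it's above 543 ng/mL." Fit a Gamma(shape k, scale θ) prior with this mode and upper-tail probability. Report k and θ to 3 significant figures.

k ≈ 2.84, θ ≈ 106

Gamma(k,θ) with k>1 has mode (k−1)θ, so θ = 196/(k−1).
Need P(X < 543) = 0.9 with θ tied to k this way. Start at k = 2, θ = 196: P(X<543) ≈ 0.764.
Too low — raise k to concentrate. Iterating converges to k ≈ 2.84.
Then θ = 196/(2.84−1) ≈ 106.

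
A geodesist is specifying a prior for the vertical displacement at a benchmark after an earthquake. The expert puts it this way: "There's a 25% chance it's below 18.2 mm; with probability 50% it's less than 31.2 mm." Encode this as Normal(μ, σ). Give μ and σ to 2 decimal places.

μ = 31.20, σ = 19.27

The p-quantile of Normal(μ,σ) is μ + z_p·σ, with z_{0.25} = -0.6745 and z_{0.5} = 0.
Eliminate σ: μ = (z₂·x₁ − z₁·x₂)/(z₂ − z₁) = (0·18.2 − (-0.6745)·31.2)/0.6745 = 31.20.
Then σ = (x₂ − x₁)/(z₂ − z₁) = (31.2 − 18.2)/0.6745 = 19.27.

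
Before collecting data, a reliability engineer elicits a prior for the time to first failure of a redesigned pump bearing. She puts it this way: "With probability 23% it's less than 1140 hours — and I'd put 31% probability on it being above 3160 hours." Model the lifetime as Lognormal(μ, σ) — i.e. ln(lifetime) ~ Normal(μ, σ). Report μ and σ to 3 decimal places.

μ ≈ 7.649, σ ≈ 0.826

If T ~ Lognormal(μ,σ) then ln T ~ Normal(μ,σ), so the p-quantile of ln T is μ + z_p·σ.
ln(1140) = 7.039 and ln(3160) = 8.058; z_{0.23} = -0.7388, z_{0.69} = 0.4959.
σ = (8.058 − 7.039)/(0.4959 − (-0.7388)) = 0.826.
μ = 7.039 − (-0.7388)·0.826 = 7.649.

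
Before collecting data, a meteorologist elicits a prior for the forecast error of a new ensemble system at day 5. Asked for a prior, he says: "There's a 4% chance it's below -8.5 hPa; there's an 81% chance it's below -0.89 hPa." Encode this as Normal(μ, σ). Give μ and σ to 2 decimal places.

μ = -3.43, σ = 2.90

The p-quantile of Normal(μ,σ) is μ + z_p·σ, with z_{0.04} = -1.751 and z_{0.81} = 0.8779.
Eliminate σ: μ = (z₂·x₁ − z₁·x₂)/(z₂ − z₁) = (0.8779·-8.5 − (-1.751)·-0.89)/2.629 = -3.43.
Then σ = (x₂ − x₁)/(z₂ − z₁) = (-0.89 − -8.5)/2.629 = 2.90.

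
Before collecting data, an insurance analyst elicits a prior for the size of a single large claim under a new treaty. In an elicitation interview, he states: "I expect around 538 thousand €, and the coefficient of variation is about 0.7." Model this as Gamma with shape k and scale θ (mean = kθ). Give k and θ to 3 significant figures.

For Gamma(k, scale θ): mean = kθ, variance = kθ², so CV = 1/√k.
CV = 0.7, hence k = 1/CV² = 2.04.
Then θ = mean/k = 538/2.04 = 264.

k ≈ 2.04, θ ≈ 264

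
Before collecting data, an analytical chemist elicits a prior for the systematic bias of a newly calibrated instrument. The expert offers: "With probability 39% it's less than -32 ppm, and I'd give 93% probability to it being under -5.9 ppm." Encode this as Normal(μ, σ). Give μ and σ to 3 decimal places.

μ = -27.846, σ = 14.871

The p-quantile of Normal(μ,σ) is μ + z_p·σ, with z_{0.39} = -0.2793 and z_{0.93} = 1.476.
Eliminate σ: μ = (z₂·x₁ − z₁·x₂)/(z₂ − z₁) = (1.476·-32 − (-0.2793)·-5.9)/1.755 = -27.846.
Then σ = (x₂ − x₁)/(z₂ − z₁) = (-5.9 − -32)/1.755 = 14.871.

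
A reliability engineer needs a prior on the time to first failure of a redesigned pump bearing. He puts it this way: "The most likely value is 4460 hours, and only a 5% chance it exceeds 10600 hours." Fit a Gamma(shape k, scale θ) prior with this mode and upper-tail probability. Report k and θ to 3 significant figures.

k ≈ 4.64, θ ≈ 1220

Gamma(k,θ) with k>1 has mode (k−1)θ, so θ = 4460/(k−1).
Need P(X < 10600) = 0.95 with θ tied to k this way. Start at k = 2, θ = 4460: P(X<10600) ≈ 0.686.
Too low — raise k to concentrate. Iterating converges to k ≈ 4.64.
Then θ = 4460/(4.64−1) ≈ 1220.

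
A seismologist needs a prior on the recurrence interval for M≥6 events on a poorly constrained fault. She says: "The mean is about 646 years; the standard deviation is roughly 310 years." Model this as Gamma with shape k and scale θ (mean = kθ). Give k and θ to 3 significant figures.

k ≈ 4.34, θ ≈ 149

For Gamma(k, scale θ): mean = kθ, variance = kθ², so CV = 1/√k.
CV = SD/mean = 310/646 = 0.4799, hence k = 1/CV² = 4.34.
Then θ = mean/k = 646/4.34 = 149.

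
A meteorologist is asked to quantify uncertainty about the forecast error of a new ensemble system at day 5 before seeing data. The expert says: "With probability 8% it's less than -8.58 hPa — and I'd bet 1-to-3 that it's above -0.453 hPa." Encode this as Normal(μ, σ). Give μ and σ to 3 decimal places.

μ = -3.089, σ = 3.908

For Normal(μ,σ), the p-quantile is μ + z_p·σ. Here z_{0.08} = -1.405, z_{0.75} = 0.6745.
So -8.58 = μ − 1.405σ and -0.453 = μ + 0.6745σ.
Subtracting: σ = (-0.453 − -8.58)/(0.6745 − (-1.405)) = 3.908.
Then μ = -8.58 − (-1.405)·3.908 = -3.089.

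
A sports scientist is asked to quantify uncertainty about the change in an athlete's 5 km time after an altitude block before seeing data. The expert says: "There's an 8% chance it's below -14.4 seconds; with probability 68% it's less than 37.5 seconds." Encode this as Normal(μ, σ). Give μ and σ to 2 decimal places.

The p-quantile of Normal(μ,σ) is μ + z_p·σ, with z_{0.08} = -1.405 and z_{0.68} = 0.4677.
Eliminate σ: μ = (z₂·x₁ − z₁·x₂)/(z₂ − z₁) = (0.4677·-14.4 − (-1.405)·37.5)/1.873 = 24.54.
Then σ = (x₂ − x₁)/(z₂ − z₁) = (37.5 − -14.4)/1.873 = 27.71.

μ = 24.54, σ = 27.71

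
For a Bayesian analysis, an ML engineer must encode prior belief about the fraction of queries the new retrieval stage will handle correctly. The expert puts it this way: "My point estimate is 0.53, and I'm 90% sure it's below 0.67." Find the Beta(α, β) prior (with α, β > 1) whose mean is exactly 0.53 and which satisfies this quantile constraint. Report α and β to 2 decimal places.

α ≈ 10.77, β ≈ 9.55

With mean 0.53 fixed, write α = 0.53s, β = 0.47s where s = α+β.
Need P(θ < 0.67) = 0.9 under Beta(0.53s, 0.47s). Normal approximation: (q−m)/√(m(1−m)/s) ≈ z_{0.9} = 1.28, so s ≈ 0.53·0.47·(1.28)²/(0.67−0.53)² = 20.9.
At s = 20.9: P(θ<0.67) ≈ 0.903. Adjusting to match 0.9 gives s ≈ 20.33.
So α = 0.53·20.33 ≈ 10.77, β = 0.47·20.33 ≈ 9.55.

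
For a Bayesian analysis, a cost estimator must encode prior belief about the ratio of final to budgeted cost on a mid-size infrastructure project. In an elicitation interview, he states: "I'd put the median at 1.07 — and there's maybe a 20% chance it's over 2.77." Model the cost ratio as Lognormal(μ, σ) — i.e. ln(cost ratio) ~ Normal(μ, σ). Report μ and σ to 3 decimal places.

μ ≈ 0.068, σ ≈ 1.130

If T ~ Lognormal(μ,σ) then ln T ~ Normal(μ,σ), so the p-quantile of ln T is μ + z_p·σ.
ln(1.07) = 0.06766 and ln(2.77) = 1.019; z_{0.5} = 0, z_{0.8} = 0.8416.
σ = (1.019 − 0.06766)/(0.8416 − (0)) = 1.130.
μ = 0.06766 − (0)·1.130 = 0.068.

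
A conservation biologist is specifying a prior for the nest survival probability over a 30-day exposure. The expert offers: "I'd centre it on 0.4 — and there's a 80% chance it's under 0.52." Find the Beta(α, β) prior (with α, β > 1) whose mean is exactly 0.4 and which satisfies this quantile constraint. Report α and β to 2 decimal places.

α ≈ 4.64, β ≈ 6.95

With mean 0.4 fixed, write α = 0.4s, β = 0.6s where s = α+β.
Need P(θ < 0.52) = 0.8 under Beta(0.4s, 0.6s). Normal approximation: (q−m)/√(m(1−m)/s) ≈ z_{0.8} = 0.842, so s ≈ 0.4·0.6·(0.842)²/(0.52−0.4)² = 11.8.
At s = 11.8: P(θ<0.52) ≈ 0.802. Adjusting to match 0.8 gives s ≈ 11.59.
So α = 0.4·11.59 ≈ 4.64, β = 0.6·11.59 ≈ 6.95.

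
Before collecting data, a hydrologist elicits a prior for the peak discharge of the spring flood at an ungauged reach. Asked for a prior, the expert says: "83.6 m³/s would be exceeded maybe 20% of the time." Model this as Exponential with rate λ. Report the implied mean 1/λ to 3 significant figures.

P(T > 83.6) = e^(−λ·83.6) = 0.2, so λ = −ln(0.2)/83.6 = 0.0193.
Mean = 1/λ = 51.9 m³/s.

mean ≈ 51.9 m³/s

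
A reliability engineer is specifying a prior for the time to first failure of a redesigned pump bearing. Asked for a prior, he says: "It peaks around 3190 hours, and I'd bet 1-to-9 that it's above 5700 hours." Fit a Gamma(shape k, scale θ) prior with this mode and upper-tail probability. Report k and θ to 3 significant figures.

k ≈ 6.65, θ ≈ 565

Gamma(k,θ) with k>1 has mode (k−1)θ, so θ = 3190/(k−1).
Need P(X < 5700) = 0.9 with θ tied to k this way. Start at k = 2, θ = 3190: P(X<5700) ≈ 0.533.
Too low — raise k to concentrate. Iterating converges to k ≈ 6.65.
Then θ = 3190/(6.65−1) ≈ 565.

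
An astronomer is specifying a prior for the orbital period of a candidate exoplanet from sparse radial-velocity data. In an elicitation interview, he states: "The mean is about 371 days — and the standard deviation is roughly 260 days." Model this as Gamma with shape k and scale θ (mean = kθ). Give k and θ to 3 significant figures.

For Gamma(k, scale θ): mean = kθ, variance = kθ², so CV = 1/√k.
CV = SD/mean = 260/371 = 0.7008, hence k = 1/CV² = 2.04.
Then θ = mean/k = 371/2.04 = 182.

k ≈ 2.04, θ ≈ 182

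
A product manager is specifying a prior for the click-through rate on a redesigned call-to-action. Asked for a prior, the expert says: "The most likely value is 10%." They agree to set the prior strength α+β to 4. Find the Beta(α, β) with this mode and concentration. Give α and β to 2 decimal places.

α = 1.20, β = 2.80

For α,β > 1 the Beta mode is (α−1)/(α+β−2). With α+β = 4, the mode is (α−1)/2.
Set (α−1)/2 = 0.1 → α = 1 + 0.1·2 = 1.20.
β = 4 − α = 2.80.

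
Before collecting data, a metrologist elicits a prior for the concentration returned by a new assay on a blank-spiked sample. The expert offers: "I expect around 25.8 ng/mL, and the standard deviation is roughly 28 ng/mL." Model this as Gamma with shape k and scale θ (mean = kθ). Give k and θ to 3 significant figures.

For Gamma(k, scale θ): mean = kθ, variance = kθ², so CV = 1/√k.
CV = SD/mean = 28/25.8 = 1.085, hence k = 1/CV² = 0.849.
Then θ = mean/k = 25.8/0.849 = 30.4.

k ≈ 0.849, θ ≈ 30.4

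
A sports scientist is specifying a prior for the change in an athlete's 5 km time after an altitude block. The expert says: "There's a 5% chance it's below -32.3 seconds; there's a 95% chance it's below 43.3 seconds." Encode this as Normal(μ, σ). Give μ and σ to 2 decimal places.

For Normal(μ,σ), the p-quantile is μ + z_p·σ. Here z_{0.05} = -1.645, z_{0.95} = 1.645.
So -32.3 = μ − 1.645σ and 43.3 = μ + 1.645σ.
Subtracting: σ = (43.3 − -32.3)/(1.645 − (-1.645)) = 22.98.
Then μ = -32.3 − (-1.645)·22.98 = 5.50.

μ = 5.50, σ = 22.98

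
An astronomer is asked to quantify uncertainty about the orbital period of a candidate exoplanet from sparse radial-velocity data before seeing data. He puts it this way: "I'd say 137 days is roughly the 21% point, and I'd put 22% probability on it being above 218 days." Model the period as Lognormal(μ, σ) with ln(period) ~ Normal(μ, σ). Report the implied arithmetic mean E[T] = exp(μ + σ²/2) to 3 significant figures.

E[T] ≈ 181 days

If T ~ Lognormal(μ,σ) then ln T ~ Normal(μ,σ), so the p-quantile of ln T is μ + z_p·σ.
ln(137) = 4.92 and ln(218) = 5.384; z_{0.21} = -0.8064, z_{0.78} = 0.7722.
σ = (5.384 − 4.92)/(0.7722 − (-0.8064)) = 0.294.
μ = 4.92 − (-0.8064)·0.294 = 5.157.
E[T] = exp(μ + σ²/2) = exp(5.157 + 0.0433) = 181 days.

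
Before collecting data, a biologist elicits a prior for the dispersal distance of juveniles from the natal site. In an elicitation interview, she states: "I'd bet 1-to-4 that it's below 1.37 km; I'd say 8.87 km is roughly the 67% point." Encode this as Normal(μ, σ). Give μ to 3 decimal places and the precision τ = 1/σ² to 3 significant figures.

The p-quantile of Normal(μ,σ) is μ + z_p·σ, with z_{0.2} = -0.8416 and z_{0.67} = 0.4399.
Eliminate σ: μ = (z₂·x₁ − z₁·x₂)/(z₂ − z₁) = (0.4399·1.37 − (-0.8416)·8.87)/1.282 = 6.295.
Then σ = (x₂ − x₁)/(z₂ − z₁) = (8.87 − 1.37)/1.282 = 5.852.
Precision τ = 1/σ² = 1/5.852² = 0.0292.

μ = 6.295, τ = 0.0292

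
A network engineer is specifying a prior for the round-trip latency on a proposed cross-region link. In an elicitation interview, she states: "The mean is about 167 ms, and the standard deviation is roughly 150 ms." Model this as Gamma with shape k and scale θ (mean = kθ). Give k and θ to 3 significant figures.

For Gamma(k, scale θ): mean = kθ, variance = kθ², so CV = 1/√k.
CV = SD/mean = 150/167 = 0.8982, hence k = 1/CV² = 1.24.
Then θ = mean/k = 167/1.24 = 135.

k ≈ 1.24, θ ≈ 135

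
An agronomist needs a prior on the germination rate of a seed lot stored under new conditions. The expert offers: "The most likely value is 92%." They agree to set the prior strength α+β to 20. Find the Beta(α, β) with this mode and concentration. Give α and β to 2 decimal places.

For α,β > 1 the Beta mode is (α−1)/(α+β−2). With α+β = 20, the mode is (α−1)/18.
Set (α−1)/18 = 0.92 → α = 1 + 0.92·18 = 17.56.
β = 20 − α = 2.44.

α = 17.56, β = 2.44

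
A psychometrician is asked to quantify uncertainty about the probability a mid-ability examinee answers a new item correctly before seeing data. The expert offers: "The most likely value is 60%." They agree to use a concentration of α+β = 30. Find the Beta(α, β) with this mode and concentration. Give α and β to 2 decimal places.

For α,β > 1 the Beta mode is (α−1)/(α+β−2). With α+β = 30, the mode is (α−1)/28.
Set (α−1)/28 = 0.6 → α = 1 + 0.6·28 = 17.80.
β = 30 − α = 12.20.

α = 17.80, β = 12.20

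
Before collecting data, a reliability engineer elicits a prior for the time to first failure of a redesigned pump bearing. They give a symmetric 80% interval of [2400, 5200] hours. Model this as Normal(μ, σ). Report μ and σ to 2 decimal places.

A symmetric 80% interval runs μ ± z·σ with z = 1.282.
Half-width = 1400, so σ = 1400/1.282 = 1092.43.
μ is the interval midpoint, 3800.00.

μ = 3800.00, σ = 1092.43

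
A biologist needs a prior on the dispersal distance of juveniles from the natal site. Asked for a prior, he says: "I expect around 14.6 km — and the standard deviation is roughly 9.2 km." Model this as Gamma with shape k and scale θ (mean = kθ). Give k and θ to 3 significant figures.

k ≈ 2.52, θ ≈ 5.8

For Gamma(k, scale θ): mean = kθ, variance = kθ², so CV = 1/√k.
CV = SD/mean = 9.2/14.6 = 0.6301, hence k = 1/CV² = 2.52.
Then θ = mean/k = 14.6/2.52 = 5.8.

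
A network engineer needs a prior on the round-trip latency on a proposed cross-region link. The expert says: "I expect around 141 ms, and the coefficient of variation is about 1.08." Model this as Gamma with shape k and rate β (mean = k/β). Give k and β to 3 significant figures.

For Gamma(k, rate β): mean = k/β, variance = k/β², so CV = 1/√k.
CV = 1.08, hence k = 1/CV² = 0.857.
Then β = k/mean = 0.857/141 = 0.00608.

k ≈ 0.857, β ≈ 0.00608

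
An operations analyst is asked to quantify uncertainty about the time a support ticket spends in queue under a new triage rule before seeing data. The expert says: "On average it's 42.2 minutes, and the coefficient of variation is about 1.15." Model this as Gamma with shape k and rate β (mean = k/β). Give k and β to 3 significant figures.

k ≈ 0.756, β ≈ 0.0179

For Gamma(k, rate β): mean = k/β, variance = k/β², so CV = 1/√k.
CV = 1.15, hence k = 1/CV² = 0.756.
Then β = k/mean = 0.756/42.2 = 0.0179.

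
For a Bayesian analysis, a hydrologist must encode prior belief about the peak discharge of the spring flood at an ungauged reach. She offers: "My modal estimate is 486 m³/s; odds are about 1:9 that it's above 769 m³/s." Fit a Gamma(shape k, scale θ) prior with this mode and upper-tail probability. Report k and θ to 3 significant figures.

Gamma(k,θ) with k>1 has mode (k−1)θ, so θ = 486/(k−1).
Need P(X < 769) = 0.9 with θ tied to k this way. Start at k = 2, θ = 486: P(X<769) ≈ 0.469.
Too low — raise k to concentrate. Iterating converges to k ≈ 9.91.
Then θ = 486/(9.91−1) ≈ 54.6.

k ≈ 9.91, θ ≈ 54.6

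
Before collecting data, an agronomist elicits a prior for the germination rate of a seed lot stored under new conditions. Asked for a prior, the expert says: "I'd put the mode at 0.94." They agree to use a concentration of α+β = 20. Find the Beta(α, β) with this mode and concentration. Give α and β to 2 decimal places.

α = 17.92, β = 2.08

For α,β > 1 the Beta mode is (α−1)/(α+β−2). With α+β = 20, the mode is (α−1)/18.
Set (α−1)/18 = 0.94 → α = 1 + 0.94·18 = 17.92.
β = 20 − α = 2.08.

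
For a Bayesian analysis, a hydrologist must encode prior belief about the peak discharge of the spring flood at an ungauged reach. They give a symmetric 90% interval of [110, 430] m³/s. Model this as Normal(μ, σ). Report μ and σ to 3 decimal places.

μ = 270.000, σ = 97.273

A symmetric 90% interval runs μ ± z·σ with z = 1.645.
Half-width = 160, so σ = 160/1.645 = 97.273.
μ is the interval midpoint, 270.000.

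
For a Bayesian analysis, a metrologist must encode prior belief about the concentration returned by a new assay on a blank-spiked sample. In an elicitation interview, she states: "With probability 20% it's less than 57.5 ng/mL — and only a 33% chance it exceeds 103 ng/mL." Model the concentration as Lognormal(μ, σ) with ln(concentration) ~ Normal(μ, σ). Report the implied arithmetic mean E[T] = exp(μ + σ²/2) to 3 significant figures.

If T ~ Lognormal(μ,σ) then ln T ~ Normal(μ,σ), so the p-quantile of ln T is μ + z_p·σ.
ln(57.5) = 4.052 and ln(103) = 4.635; z_{0.2} = -0.8416, z_{0.67} = 0.4399.
σ = (4.635 − 4.052)/(0.4399 − (-0.8416)) = 0.455.
μ = 4.052 − (-0.8416)·0.455 = 4.435.
E[T] = exp(μ + σ²/2) = exp(4.435 + 0.1035) = 93.5 ng/mL.

E[T] ≈ 93.5 ng/mL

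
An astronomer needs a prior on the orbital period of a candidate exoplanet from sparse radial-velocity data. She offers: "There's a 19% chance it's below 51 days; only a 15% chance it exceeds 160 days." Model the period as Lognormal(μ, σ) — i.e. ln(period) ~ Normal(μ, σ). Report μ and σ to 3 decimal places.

μ ≈ 4.456, σ ≈ 0.597

If T ~ Lognormal(μ,σ) then ln T ~ Normal(μ,σ), so the p-quantile of ln T is μ + z_p·σ.
ln(51) = 3.932 and ln(160) = 5.075; z_{0.19} = -0.8779, z_{0.85} = 1.036.
σ = (5.075 − 3.932)/(1.036 − (-0.8779)) = 0.597.
μ = 3.932 − (-0.8779)·0.597 = 4.456.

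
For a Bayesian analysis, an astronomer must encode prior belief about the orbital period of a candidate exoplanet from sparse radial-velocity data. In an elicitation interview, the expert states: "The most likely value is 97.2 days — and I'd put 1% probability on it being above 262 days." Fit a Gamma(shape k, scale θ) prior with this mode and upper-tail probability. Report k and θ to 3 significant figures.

Gamma(k,θ) with k>1 has mode (k−1)θ, so θ = 97.2/(k−1).
Need P(X < 262) = 0.99 with θ tied to k this way. Start at k = 2, θ = 97.2: P(X<262) ≈ 0.751.
Too low — raise k to concentrate. Iterating converges to k ≈ 5.69.
Then θ = 97.2/(5.69−1) ≈ 20.7.

k ≈ 5.69, θ ≈ 20.7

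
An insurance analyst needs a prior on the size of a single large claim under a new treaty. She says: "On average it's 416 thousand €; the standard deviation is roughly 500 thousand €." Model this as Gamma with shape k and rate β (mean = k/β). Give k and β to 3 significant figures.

For Gamma(k, rate β): mean = k/β, variance = k/β², so CV = 1/√k.
CV = SD/mean = 500/416 = 1.202, hence k = 1/CV² = 0.692.
Then β = k/mean = 0.692/416 = 0.00166.

k ≈ 0.692, β ≈ 0.00166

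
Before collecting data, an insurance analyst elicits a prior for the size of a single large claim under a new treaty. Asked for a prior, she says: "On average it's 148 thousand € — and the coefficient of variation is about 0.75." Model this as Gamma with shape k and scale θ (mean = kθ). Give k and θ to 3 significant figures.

k ≈ 1.78, θ ≈ 83.2

For Gamma(k, scale θ): mean = kθ, variance = kθ², so CV = 1/√k.
CV = 0.75, hence k = 1/CV² = 1.78.
Then θ = mean/k = 148/1.78 = 83.2.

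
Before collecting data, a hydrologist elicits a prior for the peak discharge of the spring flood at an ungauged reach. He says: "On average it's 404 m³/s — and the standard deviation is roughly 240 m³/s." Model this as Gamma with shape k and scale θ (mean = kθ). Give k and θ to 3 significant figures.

For Gamma(k, scale θ): mean = kθ, variance = kθ², so CV = 1/√k.
CV = SD/mean = 240/404 = 0.5941, hence k = 1/CV² = 2.83.
Then θ = mean/k = 404/2.83 = 143.

k ≈ 2.83, θ ≈ 143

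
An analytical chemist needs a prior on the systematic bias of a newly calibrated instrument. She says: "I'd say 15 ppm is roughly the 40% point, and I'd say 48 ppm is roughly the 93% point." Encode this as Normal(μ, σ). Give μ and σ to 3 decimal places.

The p-quantile of Normal(μ,σ) is μ + z_p·σ, with z_{0.4} = -0.2533 and z_{0.93} = 1.476.
Eliminate σ: μ = (z₂·x₁ − z₁·x₂)/(z₂ − z₁) = (1.476·15 − (-0.2533)·48)/1.729 = 19.835.
Then σ = (x₂ − x₁)/(z₂ − z₁) = (48 − 15)/1.729 = 19.085.

μ = 19.835, σ = 19.085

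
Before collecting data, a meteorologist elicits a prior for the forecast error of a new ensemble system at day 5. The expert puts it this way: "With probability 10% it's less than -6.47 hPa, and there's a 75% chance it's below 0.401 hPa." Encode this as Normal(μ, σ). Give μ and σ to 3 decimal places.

The p-quantile of Normal(μ,σ) is μ + z_p·σ, with z_{0.1} = -1.282 and z_{0.75} = 0.6745.
Eliminate σ: μ = (z₂·x₁ − z₁·x₂)/(z₂ − z₁) = (0.6745·-6.47 − (-1.282)·0.401)/1.956 = -1.968.
Then σ = (x₂ − x₁)/(z₂ − z₁) = (0.401 − -6.47)/1.956 = 3.513.

μ = -1.968, σ = 3.513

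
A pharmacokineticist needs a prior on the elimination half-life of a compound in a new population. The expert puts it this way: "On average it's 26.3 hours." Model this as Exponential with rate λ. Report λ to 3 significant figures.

Exponential mean = 1/λ, so λ = 1/26.3 = 0.038.

λ ≈ 0.038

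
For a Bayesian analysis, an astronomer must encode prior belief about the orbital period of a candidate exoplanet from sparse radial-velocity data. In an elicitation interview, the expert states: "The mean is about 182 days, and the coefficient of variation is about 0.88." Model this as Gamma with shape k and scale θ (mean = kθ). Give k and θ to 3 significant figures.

k ≈ 1.29, θ ≈ 141

For Gamma(k, scale θ): mean = kθ, variance = kθ², so CV = 1/√k.
CV = 0.88, hence k = 1/CV² = 1.29.
Then θ = mean/k = 182/1.29 = 141.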